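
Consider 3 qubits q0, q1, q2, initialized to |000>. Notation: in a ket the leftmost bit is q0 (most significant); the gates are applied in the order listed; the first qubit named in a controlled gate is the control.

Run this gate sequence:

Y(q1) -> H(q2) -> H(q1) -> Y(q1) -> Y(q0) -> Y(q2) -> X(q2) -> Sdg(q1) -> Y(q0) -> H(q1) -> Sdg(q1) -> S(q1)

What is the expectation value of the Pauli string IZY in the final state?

In the final state, IZY has expectation 0.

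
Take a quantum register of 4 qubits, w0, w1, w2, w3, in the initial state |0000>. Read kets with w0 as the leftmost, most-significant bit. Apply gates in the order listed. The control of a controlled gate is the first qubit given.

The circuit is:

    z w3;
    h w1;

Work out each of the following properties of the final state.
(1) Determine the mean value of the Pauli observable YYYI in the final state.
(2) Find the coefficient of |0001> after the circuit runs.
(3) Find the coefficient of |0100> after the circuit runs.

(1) The expectation value of YYYI is 0.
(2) The amplitude on |0001> is 0.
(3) |0100> carries amplitude sqrt(2)/2 in the final state.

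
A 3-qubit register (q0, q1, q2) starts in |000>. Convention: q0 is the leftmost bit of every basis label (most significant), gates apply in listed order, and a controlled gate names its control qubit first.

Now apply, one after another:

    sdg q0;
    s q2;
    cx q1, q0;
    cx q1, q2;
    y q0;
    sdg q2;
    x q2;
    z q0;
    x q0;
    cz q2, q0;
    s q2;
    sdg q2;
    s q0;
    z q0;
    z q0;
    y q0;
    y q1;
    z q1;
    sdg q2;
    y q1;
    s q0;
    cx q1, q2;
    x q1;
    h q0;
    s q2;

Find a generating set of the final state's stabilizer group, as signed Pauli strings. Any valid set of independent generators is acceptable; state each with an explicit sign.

One valid set of independent stabilizer generators is -XII, -IZI, -IIZ (any independent generating set of the same group is equally correct).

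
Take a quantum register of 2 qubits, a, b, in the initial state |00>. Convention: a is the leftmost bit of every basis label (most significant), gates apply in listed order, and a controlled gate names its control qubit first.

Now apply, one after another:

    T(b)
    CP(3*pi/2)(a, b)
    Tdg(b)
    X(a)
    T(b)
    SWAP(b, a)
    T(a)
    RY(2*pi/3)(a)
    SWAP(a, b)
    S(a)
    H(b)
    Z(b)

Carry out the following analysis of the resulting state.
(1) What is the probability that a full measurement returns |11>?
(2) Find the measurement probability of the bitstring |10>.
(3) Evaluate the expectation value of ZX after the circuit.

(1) Outcome |11> occurs with probability 1/2 - sqrt(3)/4.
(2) Outcome |10> occurs with probability sqrt(3)/4 + 1/2.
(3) In the final state, ZX has expectation -1/2.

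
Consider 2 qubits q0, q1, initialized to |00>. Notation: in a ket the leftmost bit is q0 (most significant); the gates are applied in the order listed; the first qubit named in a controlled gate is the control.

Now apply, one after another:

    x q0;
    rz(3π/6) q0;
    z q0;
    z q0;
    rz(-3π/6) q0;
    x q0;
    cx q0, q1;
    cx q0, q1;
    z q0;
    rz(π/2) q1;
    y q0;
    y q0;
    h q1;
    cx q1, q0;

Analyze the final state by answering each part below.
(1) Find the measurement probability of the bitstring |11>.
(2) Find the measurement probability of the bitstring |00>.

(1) A full measurement returns |11> with probability 1/2. Key observation: gates 1-6 undo each other exactly, leaving only the rest of the circuit to track.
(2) Outcome |00> occurs with probability 1/2.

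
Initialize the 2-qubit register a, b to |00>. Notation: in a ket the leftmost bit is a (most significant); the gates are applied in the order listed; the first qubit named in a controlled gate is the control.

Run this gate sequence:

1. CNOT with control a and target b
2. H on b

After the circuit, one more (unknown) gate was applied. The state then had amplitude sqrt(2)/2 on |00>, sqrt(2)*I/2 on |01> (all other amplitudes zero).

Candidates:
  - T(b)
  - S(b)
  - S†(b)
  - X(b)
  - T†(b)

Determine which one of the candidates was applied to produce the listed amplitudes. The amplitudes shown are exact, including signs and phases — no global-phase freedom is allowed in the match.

The unique candidate consistent with the amplitudes is S(b).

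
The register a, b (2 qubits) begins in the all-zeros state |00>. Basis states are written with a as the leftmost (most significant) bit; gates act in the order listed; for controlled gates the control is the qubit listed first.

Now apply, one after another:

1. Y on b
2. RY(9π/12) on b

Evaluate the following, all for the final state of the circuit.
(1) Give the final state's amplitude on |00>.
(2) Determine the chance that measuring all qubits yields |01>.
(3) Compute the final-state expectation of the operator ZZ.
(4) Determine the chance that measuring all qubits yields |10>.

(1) |00> carries amplitude -I*sqrt(sqrt(2) + 2)/2 in the final state.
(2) A full measurement returns |01> with probability 1/2 - sqrt(2)/4.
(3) The expectation value of ZZ is sqrt(2)/2.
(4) The probability of measuring |10> is 0.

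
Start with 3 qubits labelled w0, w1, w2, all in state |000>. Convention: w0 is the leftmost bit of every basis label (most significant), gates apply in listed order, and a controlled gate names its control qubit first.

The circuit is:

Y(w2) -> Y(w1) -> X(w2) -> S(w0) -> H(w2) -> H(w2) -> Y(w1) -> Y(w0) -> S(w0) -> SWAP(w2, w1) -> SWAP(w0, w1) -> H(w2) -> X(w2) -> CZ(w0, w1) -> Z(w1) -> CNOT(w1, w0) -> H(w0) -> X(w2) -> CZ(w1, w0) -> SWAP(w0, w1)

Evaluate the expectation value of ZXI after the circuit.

In the final state, ZXI has expectation -1.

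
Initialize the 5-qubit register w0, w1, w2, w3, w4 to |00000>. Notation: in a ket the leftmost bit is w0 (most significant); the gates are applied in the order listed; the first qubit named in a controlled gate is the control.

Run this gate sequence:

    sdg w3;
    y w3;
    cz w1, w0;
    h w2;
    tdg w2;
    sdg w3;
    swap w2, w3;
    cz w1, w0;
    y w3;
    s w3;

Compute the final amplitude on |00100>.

The amplitude on |00100> is -sqrt(2)*exp(I*pi/4)/2.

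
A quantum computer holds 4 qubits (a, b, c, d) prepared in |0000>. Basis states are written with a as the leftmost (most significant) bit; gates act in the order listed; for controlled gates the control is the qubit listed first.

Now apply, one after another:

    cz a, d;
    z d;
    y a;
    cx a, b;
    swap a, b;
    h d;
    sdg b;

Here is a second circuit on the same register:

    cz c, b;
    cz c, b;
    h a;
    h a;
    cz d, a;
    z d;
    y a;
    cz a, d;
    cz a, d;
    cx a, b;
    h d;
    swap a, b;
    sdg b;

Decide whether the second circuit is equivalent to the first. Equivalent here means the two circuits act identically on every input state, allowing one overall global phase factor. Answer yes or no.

Yes — the two circuits implement the same unitary up to a global phase.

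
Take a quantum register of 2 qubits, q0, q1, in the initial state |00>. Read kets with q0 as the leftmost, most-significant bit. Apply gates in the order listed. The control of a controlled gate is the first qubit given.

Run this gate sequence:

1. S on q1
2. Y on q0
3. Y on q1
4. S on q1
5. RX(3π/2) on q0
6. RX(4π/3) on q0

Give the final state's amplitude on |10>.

The final state's coefficient on |10> equals 0.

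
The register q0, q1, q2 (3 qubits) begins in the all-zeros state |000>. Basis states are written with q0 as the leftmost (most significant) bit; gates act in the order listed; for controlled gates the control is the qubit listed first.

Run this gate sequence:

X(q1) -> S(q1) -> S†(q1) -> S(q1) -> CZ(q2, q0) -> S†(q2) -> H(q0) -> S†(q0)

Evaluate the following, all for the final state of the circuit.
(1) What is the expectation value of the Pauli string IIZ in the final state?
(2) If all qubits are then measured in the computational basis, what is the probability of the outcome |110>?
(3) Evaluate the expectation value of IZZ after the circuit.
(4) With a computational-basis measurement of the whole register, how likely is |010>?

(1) In the final state, IIZ has expectation 1.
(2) Outcome |110> occurs with probability 1/2.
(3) In the final state, IZZ has expectation -1.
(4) The probability of measuring |010> is 1/2.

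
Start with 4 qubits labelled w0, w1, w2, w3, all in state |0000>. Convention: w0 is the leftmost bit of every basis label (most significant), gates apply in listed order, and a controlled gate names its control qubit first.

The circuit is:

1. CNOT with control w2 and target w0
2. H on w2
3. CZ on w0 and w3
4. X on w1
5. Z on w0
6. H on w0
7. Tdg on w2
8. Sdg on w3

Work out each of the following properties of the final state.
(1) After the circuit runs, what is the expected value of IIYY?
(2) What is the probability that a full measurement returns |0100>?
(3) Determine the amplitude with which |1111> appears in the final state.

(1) The expectation value of IIYY is 0.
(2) A full measurement returns |0100> with probability 1/4.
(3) The amplitude on |1111> is 0.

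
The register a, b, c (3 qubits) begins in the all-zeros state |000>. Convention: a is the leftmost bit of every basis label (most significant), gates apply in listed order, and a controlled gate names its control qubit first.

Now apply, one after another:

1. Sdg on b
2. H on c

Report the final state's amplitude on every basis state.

The final amplitudes are sqrt(2)/2 on |000>, sqrt(2)/2 on |001>, and 0 on every other basis state.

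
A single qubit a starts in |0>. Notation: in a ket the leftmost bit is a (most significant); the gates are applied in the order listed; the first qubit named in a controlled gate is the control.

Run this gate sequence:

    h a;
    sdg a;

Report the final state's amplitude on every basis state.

The resulting statevector has amplitude sqrt(2)/2 on |0>, -sqrt(2)*I/2 on |1>.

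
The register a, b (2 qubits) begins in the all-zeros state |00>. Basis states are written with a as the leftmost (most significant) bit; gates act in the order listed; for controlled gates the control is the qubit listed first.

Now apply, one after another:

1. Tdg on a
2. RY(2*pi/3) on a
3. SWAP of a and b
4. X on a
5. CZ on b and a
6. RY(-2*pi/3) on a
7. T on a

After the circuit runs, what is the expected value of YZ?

The expectation value of YZ is -sqrt(6)/8.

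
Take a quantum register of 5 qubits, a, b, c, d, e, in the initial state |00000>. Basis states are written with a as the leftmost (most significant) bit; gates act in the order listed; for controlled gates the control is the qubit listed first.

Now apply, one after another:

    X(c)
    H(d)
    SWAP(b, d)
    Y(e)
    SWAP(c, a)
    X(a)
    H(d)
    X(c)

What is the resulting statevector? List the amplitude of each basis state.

The resulting statevector has amplitude I/2 on |00101>, I/2 on |00111>, I/2 on |01101>, I/2 on |01111>, and 0 on every other basis state.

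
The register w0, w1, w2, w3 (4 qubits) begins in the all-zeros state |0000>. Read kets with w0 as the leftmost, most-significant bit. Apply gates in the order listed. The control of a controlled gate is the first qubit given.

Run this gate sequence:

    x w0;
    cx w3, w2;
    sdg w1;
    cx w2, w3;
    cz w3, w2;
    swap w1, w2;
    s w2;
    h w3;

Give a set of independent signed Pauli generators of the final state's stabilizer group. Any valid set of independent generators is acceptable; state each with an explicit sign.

The final state is stabilized by the group generated by +IIIX, -ZIII, +IZII, +IIZI; other independent generating sets are equally valid.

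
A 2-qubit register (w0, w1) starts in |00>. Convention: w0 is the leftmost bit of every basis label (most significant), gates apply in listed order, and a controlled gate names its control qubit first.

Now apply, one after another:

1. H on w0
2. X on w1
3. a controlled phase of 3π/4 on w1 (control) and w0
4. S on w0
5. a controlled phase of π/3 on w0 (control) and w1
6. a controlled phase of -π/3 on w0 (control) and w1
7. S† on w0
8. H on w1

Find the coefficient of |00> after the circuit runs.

The final state's coefficient on |00> equals 1/2.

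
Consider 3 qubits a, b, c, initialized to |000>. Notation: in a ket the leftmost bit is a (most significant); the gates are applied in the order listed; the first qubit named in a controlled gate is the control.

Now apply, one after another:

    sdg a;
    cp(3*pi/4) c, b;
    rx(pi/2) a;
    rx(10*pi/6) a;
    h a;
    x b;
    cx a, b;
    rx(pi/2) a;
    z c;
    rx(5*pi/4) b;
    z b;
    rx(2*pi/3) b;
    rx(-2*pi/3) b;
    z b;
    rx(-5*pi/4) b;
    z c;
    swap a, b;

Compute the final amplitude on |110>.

The final state's coefficient on |110> equals (1 - I)*(-sqrt(2) + sqrt(6)*I)/8.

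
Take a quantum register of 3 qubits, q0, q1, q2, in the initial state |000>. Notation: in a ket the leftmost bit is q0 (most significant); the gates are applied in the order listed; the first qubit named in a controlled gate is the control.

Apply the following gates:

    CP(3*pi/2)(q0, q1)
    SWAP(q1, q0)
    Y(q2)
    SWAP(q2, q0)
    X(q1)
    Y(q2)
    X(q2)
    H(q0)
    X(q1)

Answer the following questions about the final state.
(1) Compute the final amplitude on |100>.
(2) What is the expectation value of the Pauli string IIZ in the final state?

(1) |100> carries amplitude sqrt(2)/2 in the final state.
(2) In the final state, IIZ has expectation 1.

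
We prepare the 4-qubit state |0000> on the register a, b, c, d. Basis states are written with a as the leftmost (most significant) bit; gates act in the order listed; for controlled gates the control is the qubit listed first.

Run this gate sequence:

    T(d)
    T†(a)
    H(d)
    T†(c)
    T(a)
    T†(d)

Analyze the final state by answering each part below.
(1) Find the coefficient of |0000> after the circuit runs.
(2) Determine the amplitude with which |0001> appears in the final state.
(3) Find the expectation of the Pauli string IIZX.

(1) |0000> carries amplitude sqrt(2)/2 in the final state.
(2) The amplitude on |0001> is -sqrt(2)*exp(3*I*pi/4)/2.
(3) In the final state, IIZX has expectation sqrt(2)/2.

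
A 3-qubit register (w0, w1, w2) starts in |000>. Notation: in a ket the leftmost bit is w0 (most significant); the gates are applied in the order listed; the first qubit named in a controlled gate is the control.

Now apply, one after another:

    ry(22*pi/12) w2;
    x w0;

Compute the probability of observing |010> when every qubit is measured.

Outcome |010> occurs with probability 0.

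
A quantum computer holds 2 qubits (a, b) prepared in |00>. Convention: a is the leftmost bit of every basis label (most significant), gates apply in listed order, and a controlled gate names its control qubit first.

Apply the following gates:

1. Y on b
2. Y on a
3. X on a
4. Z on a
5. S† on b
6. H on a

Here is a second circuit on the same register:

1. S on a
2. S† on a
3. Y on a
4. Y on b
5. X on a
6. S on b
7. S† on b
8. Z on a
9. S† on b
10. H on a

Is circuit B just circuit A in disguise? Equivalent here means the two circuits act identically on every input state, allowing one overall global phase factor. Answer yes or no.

Yes — the two circuits implement the same unitary up to a global phase.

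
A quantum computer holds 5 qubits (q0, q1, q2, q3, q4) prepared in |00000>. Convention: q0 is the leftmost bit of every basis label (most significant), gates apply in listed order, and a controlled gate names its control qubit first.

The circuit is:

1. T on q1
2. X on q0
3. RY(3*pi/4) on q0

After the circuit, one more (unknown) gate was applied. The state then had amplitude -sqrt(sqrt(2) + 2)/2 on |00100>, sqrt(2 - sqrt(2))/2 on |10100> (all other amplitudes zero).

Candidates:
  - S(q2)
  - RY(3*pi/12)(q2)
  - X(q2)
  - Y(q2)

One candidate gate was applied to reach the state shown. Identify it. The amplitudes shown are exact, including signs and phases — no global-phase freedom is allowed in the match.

The unique candidate consistent with the amplitudes is X(q2).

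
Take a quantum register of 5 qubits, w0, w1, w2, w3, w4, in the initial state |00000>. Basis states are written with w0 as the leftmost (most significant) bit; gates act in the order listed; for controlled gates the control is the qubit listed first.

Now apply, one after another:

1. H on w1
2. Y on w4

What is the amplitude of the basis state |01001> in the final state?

The amplitude on |01001> is sqrt(2)*I/2.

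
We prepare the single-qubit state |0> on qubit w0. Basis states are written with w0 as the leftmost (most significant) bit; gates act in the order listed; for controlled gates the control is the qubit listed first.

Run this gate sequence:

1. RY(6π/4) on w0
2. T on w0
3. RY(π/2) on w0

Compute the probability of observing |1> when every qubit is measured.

Outcome |1> occurs with probability 1/2 - sqrt(2)/4.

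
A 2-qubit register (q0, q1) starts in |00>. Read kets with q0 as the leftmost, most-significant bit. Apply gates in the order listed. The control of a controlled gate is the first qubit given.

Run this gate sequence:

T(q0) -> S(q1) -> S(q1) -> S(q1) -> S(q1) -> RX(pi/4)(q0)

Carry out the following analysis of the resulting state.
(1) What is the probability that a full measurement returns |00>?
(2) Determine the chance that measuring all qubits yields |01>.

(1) A full measurement returns |00> with probability sqrt(2)/4 + 1/2.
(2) The probability of measuring |01> is 0.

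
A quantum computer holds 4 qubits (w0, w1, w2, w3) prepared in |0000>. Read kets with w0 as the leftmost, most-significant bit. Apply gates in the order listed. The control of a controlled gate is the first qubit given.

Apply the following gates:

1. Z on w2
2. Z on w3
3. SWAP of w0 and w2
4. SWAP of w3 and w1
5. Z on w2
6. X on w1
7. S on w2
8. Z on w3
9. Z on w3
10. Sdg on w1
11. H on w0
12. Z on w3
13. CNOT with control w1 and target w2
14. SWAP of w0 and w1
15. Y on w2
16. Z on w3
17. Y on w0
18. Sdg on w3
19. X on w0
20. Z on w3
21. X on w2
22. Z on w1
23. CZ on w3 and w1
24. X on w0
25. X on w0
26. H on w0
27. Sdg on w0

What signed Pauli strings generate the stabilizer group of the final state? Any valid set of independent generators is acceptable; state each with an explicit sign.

The final state is stabilized by the group generated by +YIII, -IXII, -IIZI, +IIIZ; other independent generating sets are equally valid. Key observation: the block from step 24 through step 25 cancels to the identity and can be dropped.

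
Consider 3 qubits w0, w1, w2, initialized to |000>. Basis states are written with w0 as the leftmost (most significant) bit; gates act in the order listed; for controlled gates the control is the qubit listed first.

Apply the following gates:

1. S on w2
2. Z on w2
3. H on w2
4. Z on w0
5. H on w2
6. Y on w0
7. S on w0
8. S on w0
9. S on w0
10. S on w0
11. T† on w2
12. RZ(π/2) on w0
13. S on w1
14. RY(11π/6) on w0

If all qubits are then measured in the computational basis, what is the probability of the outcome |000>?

Outcome |000> occurs with probability 1/2 - sqrt(3)/4. Key observation: gates 7-10 undo each other exactly, leaving only the rest of the circuit to track.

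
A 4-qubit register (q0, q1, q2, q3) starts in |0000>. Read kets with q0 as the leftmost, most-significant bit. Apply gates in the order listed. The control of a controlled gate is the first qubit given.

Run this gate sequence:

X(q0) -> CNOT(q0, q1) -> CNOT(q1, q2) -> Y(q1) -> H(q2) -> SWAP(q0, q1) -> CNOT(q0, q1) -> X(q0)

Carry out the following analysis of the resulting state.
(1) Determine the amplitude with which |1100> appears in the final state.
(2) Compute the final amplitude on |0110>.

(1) |1100> carries amplitude -sqrt(2)*I/2 in the final state.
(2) |0110> carries amplitude 0 in the final state.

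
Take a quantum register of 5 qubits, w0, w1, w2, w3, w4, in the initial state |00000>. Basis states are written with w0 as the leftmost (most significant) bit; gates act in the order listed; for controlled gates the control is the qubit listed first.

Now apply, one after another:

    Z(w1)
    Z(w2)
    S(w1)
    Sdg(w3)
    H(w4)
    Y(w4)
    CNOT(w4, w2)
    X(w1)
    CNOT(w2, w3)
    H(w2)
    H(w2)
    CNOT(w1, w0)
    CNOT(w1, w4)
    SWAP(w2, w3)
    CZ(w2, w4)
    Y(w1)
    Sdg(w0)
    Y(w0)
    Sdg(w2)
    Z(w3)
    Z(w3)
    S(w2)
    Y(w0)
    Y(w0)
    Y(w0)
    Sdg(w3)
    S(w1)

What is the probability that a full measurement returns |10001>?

The probability of measuring |10001> is 1/2. Key observation: the block from step 18 through step 23 cancels to the identity and can be dropped.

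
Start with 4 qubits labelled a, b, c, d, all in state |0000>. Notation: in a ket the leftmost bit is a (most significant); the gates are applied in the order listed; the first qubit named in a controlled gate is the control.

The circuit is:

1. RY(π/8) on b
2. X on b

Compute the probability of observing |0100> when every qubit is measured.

The probability of measuring |0100> is cos(pi/16)**2.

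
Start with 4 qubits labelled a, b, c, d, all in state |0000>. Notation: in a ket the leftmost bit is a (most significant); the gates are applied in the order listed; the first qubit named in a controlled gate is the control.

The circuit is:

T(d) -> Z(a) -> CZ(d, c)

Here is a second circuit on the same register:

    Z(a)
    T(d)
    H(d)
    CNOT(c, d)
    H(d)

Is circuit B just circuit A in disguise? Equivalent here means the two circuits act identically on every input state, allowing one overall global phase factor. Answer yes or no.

Yes — the two circuits implement the same unitary up to a global phase.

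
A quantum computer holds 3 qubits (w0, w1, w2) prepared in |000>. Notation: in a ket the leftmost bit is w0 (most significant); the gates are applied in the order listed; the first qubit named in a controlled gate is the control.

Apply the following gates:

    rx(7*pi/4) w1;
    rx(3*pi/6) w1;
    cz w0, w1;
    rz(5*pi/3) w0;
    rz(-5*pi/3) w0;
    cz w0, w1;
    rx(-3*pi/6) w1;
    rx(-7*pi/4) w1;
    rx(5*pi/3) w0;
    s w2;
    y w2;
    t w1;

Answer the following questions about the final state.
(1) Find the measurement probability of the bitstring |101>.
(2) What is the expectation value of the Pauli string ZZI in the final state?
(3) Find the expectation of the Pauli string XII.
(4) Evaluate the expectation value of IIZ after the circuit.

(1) A full measurement returns |101> with probability 1/4. Key observation: steps 1-8 multiply out to the identity, so the circuit reduces to the remaining gates.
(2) The observable ZZI averages to 1/2.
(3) In the final state, XII has expectation 0.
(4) In the final state, IIZ has expectation -1.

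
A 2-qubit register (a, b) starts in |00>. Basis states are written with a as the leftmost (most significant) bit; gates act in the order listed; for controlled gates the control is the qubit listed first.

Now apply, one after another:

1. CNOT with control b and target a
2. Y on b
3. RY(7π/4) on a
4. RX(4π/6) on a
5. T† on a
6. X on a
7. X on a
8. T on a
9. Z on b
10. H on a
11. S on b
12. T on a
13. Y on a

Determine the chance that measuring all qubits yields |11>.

Outcome |11> occurs with probability 1/2 - sqrt(2)/4.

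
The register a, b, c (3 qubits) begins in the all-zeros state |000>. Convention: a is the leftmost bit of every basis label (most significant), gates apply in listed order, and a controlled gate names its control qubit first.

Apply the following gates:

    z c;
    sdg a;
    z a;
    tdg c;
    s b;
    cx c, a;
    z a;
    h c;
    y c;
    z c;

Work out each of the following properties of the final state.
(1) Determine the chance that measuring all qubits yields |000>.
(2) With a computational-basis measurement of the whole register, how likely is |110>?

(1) A full measurement returns |000> with probability 1/2.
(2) Outcome |110> occurs with probability 0.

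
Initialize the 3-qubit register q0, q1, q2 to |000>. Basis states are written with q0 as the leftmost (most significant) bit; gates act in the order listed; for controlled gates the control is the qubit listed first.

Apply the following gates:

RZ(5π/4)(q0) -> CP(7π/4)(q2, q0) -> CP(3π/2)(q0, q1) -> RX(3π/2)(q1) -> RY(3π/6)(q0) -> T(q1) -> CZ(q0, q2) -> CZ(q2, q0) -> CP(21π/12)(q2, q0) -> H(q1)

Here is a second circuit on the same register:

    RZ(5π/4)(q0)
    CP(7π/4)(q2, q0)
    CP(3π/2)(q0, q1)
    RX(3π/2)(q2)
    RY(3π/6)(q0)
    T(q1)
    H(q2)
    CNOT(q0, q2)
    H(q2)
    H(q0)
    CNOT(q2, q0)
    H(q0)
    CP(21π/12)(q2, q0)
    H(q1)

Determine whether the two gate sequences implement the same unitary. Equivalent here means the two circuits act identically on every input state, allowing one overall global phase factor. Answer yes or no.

No, they are not equivalent — no single phase factor reconciles the two unitaries.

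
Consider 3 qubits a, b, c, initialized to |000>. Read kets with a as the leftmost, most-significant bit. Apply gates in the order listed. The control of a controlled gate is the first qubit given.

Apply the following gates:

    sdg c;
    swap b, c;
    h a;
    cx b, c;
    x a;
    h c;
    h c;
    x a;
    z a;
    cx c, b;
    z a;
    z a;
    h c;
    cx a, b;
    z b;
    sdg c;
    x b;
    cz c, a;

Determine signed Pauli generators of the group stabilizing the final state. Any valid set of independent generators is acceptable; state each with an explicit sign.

One valid set of independent stabilizer generators is +XXZ, +IZY, -ZZI (any independent generating set of the same group is equally correct).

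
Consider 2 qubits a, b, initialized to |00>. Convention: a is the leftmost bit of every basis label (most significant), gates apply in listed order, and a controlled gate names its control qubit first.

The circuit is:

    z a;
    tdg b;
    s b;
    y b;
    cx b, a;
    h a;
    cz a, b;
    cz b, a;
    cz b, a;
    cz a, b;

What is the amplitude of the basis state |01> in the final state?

The final state's coefficient on |01> equals sqrt(2)*I/2. Key observation: steps 7-10 multiply out to the identity, so the circuit reduces to the remaining gates.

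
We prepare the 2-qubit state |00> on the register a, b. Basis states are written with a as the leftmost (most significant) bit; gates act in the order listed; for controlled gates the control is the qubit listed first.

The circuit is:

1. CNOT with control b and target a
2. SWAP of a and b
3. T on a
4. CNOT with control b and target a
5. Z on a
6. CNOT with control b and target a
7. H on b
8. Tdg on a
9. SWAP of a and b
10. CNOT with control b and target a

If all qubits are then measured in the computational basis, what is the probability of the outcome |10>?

Outcome |10> occurs with probability 1/2.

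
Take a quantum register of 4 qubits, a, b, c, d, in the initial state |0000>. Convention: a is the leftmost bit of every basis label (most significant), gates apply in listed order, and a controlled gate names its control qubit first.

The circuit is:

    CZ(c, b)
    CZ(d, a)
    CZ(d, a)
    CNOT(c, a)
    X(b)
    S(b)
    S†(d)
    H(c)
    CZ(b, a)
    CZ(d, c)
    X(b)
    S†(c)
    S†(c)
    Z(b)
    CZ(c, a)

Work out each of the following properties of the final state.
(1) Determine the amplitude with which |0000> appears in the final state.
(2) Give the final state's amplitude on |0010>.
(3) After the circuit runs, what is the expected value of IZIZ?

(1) The final state's coefficient on |0000> equals sqrt(2)*I/2. Key observation: gates 2-3 undo each other exactly, leaving only the rest of the circuit to track.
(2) The amplitude on |0010> is -sqrt(2)*I/2.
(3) The observable IZIZ averages to 1.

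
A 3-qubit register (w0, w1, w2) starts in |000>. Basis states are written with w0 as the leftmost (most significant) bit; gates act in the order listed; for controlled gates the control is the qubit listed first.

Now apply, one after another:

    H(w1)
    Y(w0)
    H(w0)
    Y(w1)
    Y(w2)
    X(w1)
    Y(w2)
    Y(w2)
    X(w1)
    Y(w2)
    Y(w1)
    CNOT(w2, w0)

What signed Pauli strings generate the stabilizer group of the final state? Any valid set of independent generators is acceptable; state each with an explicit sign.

The stabilizer group can be generated by -XII, +IXI, +IIZ, among other valid generating sets. Key observation: gates 4-11 undo each other exactly, leaving only the rest of the circuit to track.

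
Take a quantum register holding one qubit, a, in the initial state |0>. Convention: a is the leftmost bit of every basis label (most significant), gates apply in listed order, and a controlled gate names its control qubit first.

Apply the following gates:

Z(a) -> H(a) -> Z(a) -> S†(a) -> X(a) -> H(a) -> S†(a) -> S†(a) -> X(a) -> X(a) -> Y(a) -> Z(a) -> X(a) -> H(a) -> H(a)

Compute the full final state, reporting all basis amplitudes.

The resulting statevector has amplitude 1/2 - I/2 on |0>, -1/2 - I/2 on |1>.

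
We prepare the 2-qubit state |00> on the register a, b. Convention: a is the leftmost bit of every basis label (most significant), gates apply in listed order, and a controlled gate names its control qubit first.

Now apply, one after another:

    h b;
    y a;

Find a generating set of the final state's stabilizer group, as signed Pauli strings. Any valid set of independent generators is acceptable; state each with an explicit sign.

One valid set of independent stabilizer generators is +IX, -ZI (any independent generating set of the same group is equally correct).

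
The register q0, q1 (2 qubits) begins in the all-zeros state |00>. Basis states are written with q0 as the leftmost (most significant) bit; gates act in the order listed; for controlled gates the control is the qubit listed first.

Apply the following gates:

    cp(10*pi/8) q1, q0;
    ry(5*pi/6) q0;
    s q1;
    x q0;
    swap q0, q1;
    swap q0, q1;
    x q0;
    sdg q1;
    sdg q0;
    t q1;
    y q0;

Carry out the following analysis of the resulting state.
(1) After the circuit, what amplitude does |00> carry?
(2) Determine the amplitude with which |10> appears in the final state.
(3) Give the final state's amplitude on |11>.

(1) The amplitude on |00> is -sqrt(6)/4 - sqrt(2)/4. Key observation: steps 3-8 multiply out to the identity, so the circuit reduces to the remaining gates.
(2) |10> carries amplitude I*(-sqrt(2) + sqrt(6))/4 in the final state.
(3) The final state's coefficient on |11> equals 0.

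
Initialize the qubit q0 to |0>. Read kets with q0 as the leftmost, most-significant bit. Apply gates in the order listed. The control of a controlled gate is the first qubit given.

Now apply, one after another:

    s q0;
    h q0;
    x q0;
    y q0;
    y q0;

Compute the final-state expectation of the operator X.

The observable X averages to 1.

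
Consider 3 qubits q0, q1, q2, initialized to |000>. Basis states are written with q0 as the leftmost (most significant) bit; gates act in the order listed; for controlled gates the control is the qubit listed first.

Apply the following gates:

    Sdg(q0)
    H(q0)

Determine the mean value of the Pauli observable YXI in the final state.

In the final state, YXI has expectation 0.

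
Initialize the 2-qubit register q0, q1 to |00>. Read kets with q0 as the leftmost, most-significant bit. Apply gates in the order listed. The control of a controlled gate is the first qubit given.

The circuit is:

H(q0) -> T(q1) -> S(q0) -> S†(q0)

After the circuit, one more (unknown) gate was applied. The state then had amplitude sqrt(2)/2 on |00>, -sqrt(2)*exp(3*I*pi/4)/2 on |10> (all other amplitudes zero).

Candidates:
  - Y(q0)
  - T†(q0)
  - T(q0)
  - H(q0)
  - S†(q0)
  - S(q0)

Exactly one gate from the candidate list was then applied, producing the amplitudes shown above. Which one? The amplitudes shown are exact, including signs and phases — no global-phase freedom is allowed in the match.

The unique candidate consistent with the amplitudes is T†(q0).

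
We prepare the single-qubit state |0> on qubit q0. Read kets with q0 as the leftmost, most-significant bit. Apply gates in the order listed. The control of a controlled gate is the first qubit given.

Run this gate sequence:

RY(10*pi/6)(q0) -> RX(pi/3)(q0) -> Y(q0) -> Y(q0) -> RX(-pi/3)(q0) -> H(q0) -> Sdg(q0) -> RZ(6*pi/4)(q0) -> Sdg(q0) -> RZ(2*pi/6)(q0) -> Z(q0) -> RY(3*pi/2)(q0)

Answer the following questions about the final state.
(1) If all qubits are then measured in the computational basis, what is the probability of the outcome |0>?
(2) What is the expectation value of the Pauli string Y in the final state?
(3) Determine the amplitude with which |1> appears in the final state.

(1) Outcome |0> occurs with probability sqrt(3)/8 + 1/2. Key observation: gates 2-5 undo each other exactly, leaving only the rest of the circuit to track.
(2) The observable Y averages to -1/4.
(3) |1> carries amplitude -exp(I*pi/12)/4 + exp(11*I*pi/12)/4 + sqrt(3)*exp(11*I*pi/12)/4 + sqrt(3)*exp(I*pi/12)/4 in the final state.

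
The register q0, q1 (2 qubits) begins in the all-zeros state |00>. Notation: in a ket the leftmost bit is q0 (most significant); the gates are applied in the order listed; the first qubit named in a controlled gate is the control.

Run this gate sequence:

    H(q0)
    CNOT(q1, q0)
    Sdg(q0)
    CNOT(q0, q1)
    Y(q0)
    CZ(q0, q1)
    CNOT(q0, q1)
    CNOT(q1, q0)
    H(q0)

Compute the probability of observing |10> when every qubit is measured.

Outcome |10> occurs with probability 0.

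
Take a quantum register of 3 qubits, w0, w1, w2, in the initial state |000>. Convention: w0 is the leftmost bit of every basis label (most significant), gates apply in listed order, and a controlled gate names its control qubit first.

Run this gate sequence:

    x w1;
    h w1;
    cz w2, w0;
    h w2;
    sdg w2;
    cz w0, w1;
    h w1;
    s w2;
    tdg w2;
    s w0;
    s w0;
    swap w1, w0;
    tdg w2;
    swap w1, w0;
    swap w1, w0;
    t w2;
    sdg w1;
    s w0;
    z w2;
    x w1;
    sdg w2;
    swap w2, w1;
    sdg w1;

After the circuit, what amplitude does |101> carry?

The amplitude on |101> is sqrt(2)*I/2.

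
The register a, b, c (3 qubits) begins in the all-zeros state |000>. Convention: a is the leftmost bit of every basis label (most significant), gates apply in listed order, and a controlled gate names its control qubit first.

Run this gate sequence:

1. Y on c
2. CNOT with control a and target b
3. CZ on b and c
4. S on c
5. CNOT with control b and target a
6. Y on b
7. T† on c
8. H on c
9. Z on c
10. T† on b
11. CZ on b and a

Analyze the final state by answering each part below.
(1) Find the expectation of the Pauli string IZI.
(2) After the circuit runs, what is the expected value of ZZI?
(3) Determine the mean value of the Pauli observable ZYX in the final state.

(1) The observable IZI averages to -1.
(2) In the final state, ZZI has expectation -1.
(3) The expectation value of ZYX is 0.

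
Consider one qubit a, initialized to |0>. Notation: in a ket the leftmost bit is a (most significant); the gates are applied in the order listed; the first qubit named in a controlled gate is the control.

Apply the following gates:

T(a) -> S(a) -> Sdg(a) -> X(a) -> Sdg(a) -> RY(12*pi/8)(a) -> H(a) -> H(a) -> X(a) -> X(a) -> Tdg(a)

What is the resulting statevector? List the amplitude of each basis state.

The resulting statevector has amplitude sqrt(2)*I/2 on |0>, sqrt(2)*exp(I*pi/4)/2 on |1>. Key observation: the block from step 9 through step 10 cancels to the identity and can be dropped.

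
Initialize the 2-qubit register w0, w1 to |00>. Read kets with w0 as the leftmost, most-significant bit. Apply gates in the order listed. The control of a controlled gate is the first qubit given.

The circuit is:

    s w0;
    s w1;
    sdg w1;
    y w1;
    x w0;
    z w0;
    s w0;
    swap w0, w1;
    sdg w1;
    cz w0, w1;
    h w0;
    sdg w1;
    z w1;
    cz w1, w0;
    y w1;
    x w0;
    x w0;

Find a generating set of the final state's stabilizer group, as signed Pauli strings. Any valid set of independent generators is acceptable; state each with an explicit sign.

One valid set of independent stabilizer generators is +XI, +IZ (any independent generating set of the same group is equally correct).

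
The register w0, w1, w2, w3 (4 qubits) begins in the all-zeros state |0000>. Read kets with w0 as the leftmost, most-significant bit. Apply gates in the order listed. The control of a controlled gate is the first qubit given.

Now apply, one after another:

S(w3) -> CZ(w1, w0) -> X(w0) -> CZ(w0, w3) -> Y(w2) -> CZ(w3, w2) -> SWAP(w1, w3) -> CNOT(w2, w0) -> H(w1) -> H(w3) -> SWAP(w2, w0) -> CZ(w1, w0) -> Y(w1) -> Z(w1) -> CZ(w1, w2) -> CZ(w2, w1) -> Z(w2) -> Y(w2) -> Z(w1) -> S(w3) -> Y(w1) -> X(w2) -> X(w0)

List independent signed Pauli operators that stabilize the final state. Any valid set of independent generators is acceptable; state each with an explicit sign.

The stabilizer group can be generated by -IXII, +IIIY, +ZIII, +IIZI, among other valid generating sets.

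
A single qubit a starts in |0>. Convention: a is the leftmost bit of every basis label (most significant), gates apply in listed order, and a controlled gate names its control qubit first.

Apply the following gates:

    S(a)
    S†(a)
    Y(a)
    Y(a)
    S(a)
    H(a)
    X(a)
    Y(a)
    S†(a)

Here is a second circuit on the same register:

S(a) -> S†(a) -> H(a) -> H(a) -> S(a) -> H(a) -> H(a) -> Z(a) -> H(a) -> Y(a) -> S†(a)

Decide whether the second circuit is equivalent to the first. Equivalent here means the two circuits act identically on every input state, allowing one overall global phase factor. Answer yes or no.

Yes, they are equivalent — the unitaries differ by at most a global phase.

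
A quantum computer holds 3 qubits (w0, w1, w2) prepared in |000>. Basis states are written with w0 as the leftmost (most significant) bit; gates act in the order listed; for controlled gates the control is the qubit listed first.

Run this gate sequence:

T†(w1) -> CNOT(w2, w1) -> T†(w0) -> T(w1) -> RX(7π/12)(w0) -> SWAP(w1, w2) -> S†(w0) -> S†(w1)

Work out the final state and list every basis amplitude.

The resulting statevector has amplitude -sqrt(2 - sqrt(2))/4 + sqrt(3*sqrt(2) + 6)/4 on |000>, -sqrt(sqrt(2) + 2)/4 - sqrt(6 - 3*sqrt(2))/4 on |100>, and 0 on every other basis state.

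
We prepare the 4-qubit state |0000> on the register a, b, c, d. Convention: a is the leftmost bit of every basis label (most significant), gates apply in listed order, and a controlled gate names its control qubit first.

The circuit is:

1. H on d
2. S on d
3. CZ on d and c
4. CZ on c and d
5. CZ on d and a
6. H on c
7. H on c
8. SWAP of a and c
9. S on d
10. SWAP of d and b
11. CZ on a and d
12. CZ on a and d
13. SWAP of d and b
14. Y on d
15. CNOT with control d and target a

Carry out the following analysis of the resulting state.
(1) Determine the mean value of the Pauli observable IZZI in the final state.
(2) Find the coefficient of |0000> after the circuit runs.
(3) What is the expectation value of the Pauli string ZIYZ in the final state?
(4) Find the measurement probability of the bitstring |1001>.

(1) The observable IZZI averages to 1. Key observation: gates 10-13 undo each other exactly, leaving only the rest of the circuit to track.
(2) The final state's coefficient on |0000> equals sqrt(2)*I/2.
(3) The observable ZIYZ averages to 0.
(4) The probability of measuring |1001> is 1/2.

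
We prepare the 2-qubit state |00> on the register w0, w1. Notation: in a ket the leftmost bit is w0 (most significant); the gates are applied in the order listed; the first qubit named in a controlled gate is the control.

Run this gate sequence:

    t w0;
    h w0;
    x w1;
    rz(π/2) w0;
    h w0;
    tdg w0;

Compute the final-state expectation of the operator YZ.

The expectation value of YZ is sqrt(2)/2.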